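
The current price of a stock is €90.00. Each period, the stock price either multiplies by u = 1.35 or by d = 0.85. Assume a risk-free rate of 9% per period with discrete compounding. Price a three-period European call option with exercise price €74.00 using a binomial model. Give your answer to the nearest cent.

€34.89

Risk-neutral probability p = (1 + 0.09 − 0.85)/(1.35 − 0.85) = 0.2400/0.5000 = 0.4800
Terminal stock prices: S_uuu = 221.4, S_uud = 139.4, S_udd = 87.78, S_ddd = 55.27
Terminal payoffs (S − K): max(147.4, 0) = 147.4, max(65.42, 0) = 65.42, max(13.78, 0) = 13.78, max(-18.73, 0) = 0
Node uu (S = 164): V_uu = 1/1.09·[0.4800·147.4338 + 0.5200·65.4213] = 96.1351
Node ud (S = 103.3): V_ud = 1/1.09·[0.4800·65.4213 + 0.5200·13.7837] = 35.3851
Node dd (S = 65.02): V_dd = 1/1.09·[0.4800·13.7837 + 0.5200·0.0000] = 6.0699
Node u (S = 121.5): V_u = 1/1.09·[0.4800·96.1351 + 0.5200·35.3851] = 59.2157
Node d (S = 76.5): V_d = 1/1.09·[0.4800·35.3851 + 0.5200·6.0699] = 18.4782
Node 0 (S = 90): V_0 = 1/1.09·[0.4800·59.2157 + 0.5200·18.4782] = 34.8919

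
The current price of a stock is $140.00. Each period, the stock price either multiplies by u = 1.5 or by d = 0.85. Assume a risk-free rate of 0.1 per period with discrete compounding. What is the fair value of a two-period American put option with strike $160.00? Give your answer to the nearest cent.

Risk-neutral probability p = (1 + 0.1 − 0.85)/(1.5 − 0.85) = 0.2500/0.6500 = 0.3846
Terminal stock prices: S_uu = 315, S_ud = 178.5, S_dd = 101.1
Terminal payoffs (K − S): max(-155, 0) = 0, max(-18.5, 0) = 0, max(58.85, 0) = 58.85
Node u (S = 210): continuation = 1/1.1·[0.3846·0.0000 + 0.6154·0.0000] = 0.0000; exercise value = 0.0000 ≤ continuation, so V_u = 0.0000
Node d (S = 119): continuation = 1/1.1·[0.3846·0.0000 + 0.6154·58.8500] = 32.9231; exercise value = 41.0000 > continuation, so V_d = 41.0000 (exercise)
Node 0 (S = 140): continuation = 1/1.1·[0.3846·0.0000 + 0.6154·41.0000] = 22.9371; exercise value = 20.0000 ≤ continuation, so V_0 = 22.9371

$22.94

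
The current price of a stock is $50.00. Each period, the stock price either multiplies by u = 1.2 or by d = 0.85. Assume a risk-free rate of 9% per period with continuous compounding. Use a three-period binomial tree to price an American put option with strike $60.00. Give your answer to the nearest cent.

Risk-neutral probability p = (e^0.09 − 0.85)/(1.2 − 0.85) = 0.2442/0.3500 = 0.6976
Terminal stock prices: S_uuu = 86.4, S_uud = 61.2, S_udd = 43.35, S_ddd = 30.71
Terminal payoffs (K − S): max(-26.4, 0) = 0, max(-1.2, 0) = 0, max(16.65, 0) = 16.65, max(29.29, 0) = 29.29
Node uu (S = 72): continuation = e^(−0.09)·[0.6976·0.0000 + 0.3024·0.0000] = 0.0000; exercise value = 0.0000 ≤ continuation, so V_uu = 0.0000
Node ud (S = 51): continuation = e^(−0.09)·[0.6976·0.0000 + 0.3024·16.6500] = 4.6010; exercise value = 9.0000 > continuation, so V_ud = 9.0000 (exercise)
Node dd (S = 36.12): continuation = e^(−0.09)·[0.6976·16.6500 + 0.3024·29.2938] = 18.7109; exercise value = 23.8750 > continuation, so V_dd = 23.8750 (exercise)
Node u (S = 60): continuation = e^(−0.09)·[0.6976·0.0000 + 0.3024·9.0000] = 2.4870; exercise value = 0.0000 ≤ continuation, so V_u = 2.4870
Node d (S = 42.5): continuation = e^(−0.09)·[0.6976·9.0000 + 0.3024·23.8750] = 12.3359; exercise value = 17.5000 > continuation, so V_d = 17.5000 (exercise)
Node 0 (S = 50): continuation = e^(−0.09)·[0.6976·2.4870 + 0.3024·17.5000] = 6.4216; exercise value = 10.0000 > continuation, so V_0 = 10.0000 (exercise)

$10.00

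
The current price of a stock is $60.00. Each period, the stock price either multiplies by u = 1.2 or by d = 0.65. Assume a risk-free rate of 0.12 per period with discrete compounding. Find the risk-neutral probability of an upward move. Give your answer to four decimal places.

Risk-neutral probability p = (1 + 0.12 − 0.65)/(1.2 − 0.65) = 0.4700/0.5500 = 0.8545

p = 0.8545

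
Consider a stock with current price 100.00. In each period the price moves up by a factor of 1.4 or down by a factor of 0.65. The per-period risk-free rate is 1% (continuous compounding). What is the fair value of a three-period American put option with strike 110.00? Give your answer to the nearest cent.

30.76

Risk-neutral probability p = (e^0.01 − 0.65)/(1.4 − 0.65) = 0.3601/0.7500 = 0.4801
Terminal stock prices: S_uuu = 274.4, S_uud = 127.4, S_udd = 59.15, S_ddd = 27.46
Terminal payoffs (K − S): max(-164.4, 0) = 0, max(-17.4, 0) = 0, max(50.85, 0) = 50.85, max(82.54, 0) = 82.54
Node uu (S = 196): continuation = e^(−0.01)·[0.4801·0.0000 + 0.5199·0.0000] = 0.0000; exercise value = 0.0000 ≤ continuation, so V_uu = 0.0000
Node ud (S = 91): continuation = e^(−0.01)·[0.4801·0.0000 + 0.5199·50.8500] = 26.1755; exercise value = 19.0000 ≤ continuation, so V_ud = 26.1755
Node dd (S = 42.25): continuation = e^(−0.01)·[0.4801·50.8500 + 0.5199·82.5375] = 66.6555; exercise value = 67.7500 > continuation, so V_dd = 67.7500 (exercise)
Node u (S = 140): continuation = e^(−0.01)·[0.4801·0.0000 + 0.5199·26.1755] = 13.4741; exercise value = 0.0000 ≤ continuation, so V_u = 13.4741
Node d (S = 65): continuation = e^(−0.01)·[0.4801·26.1755 + 0.5199·67.7500] = 47.3159; exercise value = 45.0000 ≤ continuation, so V_d = 47.3159
Node 0 (S = 100): continuation = e^(−0.01)·[0.4801·13.4741 + 0.5199·47.3159] = 30.7604; exercise value = 10.0000 ≤ continuation, so V_0 = 30.7604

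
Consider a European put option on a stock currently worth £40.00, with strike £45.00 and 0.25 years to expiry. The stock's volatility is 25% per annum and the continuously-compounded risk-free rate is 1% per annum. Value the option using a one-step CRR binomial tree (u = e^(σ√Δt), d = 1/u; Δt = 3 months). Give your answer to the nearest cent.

£5.04

CRR parameters: u = e^(σ√Δt) = e^(0.25·√0.25) = 1.1331, d = 1/u = 0.8825
Per-period rate: rΔt = 0.01·0.25 = 0.0025, so R = e^0.0025 = 1.0025
Risk-neutral probability p = (e^0.0025 − 0.8825)/(1.1331 − 0.8825) = 0.1200/0.2507 = 0.4788
Terminal stock prices: S_u = 45.33, S_d = 35.3
Terminal payoffs (K − S): max(-0.3259, 0) = 0, max(9.7, 0) = 9.7
Node 0 (S = 40): V_0 = e^(−0.0025)·[0.4788·0.0000 + 0.5212·9.7001] = 5.0433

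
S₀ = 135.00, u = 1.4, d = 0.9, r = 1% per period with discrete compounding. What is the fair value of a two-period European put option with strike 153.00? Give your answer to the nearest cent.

Risk-neutral probability p = (1 + 0.01 − 0.9)/(1.4 − 0.9) = 0.1100/0.5000 = 0.2200
Terminal stock prices: S_uu = 264.6, S_ud = 170.1, S_dd = 109.4
Terminal payoffs (K − S): max(-111.6, 0) = 0, max(-17.1, 0) = 0, max(43.65, 0) = 43.65
Node u (S = 189): V_u = 1/1.01·[0.2200·0.0000 + 0.7800·0.0000] = 0.0000
Node d (S = 121.5): V_d = 1/1.01·[0.2200·0.0000 + 0.7800·43.6500] = 33.7099
Node 0 (S = 135): V_0 = 1/1.01·[0.2200·0.0000 + 0.7800·33.7099] = 26.0334

26.03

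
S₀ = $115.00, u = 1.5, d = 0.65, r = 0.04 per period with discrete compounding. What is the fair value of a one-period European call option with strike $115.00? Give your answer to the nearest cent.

Risk-neutral probability p = (1 + 0.04 − 0.65)/(1.5 − 0.65) = 0.3900/0.8500 = 0.4588
Terminal stock prices: S_u = 172.5, S_d = 74.75
Terminal payoffs (S − K): max(57.5, 0) = 57.5, max(-40.25, 0) = 0
Node 0 (S = 115): V_0 = 1/1.04·[0.4588·57.5000 + 0.5412·0.0000] = 25.3676

$25.37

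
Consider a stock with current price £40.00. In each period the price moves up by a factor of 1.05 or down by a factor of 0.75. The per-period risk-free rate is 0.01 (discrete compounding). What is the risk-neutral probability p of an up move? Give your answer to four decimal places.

Risk-neutral probability p = (1 + 0.01 − 0.75)/(1.05 − 0.75) = 0.2600/0.3000 = 0.8667

p = 0.8667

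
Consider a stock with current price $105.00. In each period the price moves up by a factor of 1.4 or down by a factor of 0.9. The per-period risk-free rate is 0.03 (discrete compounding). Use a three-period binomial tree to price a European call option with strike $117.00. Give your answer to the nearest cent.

Risk-neutral probability p = (1 + 0.03 − 0.9)/(1.4 − 0.9) = 0.1300/0.5000 = 0.2600
Terminal stock prices: S_uuu = 288.1, S_uud = 185.2, S_udd = 119.1, S_ddd = 76.55
Terminal payoffs (S − K): max(171.1, 0) = 171.1, max(68.22, 0) = 68.22, max(2.07, 0) = 2.07, max(-40.45, 0) = 0
Node uu (S = 205.8): V_uu = 1/1.03·[0.2600·171.1200 + 0.7400·68.2200] = 92.2078
Node ud (S = 132.3): V_ud = 1/1.03·[0.2600·68.2200 + 0.7400·2.0700] = 18.7078
Node dd (S = 85.05): V_dd = 1/1.03·[0.2600·2.0700 + 0.7400·0.0000] = 0.5225
Node u (S = 147): V_u = 1/1.03·[0.2600·92.2078 + 0.7400·18.7078] = 36.7163
Node d (S = 94.5): V_d = 1/1.03·[0.2600·18.7078 + 0.7400·0.5225] = 5.0978
Node 0 (S = 105): V_0 = 1/1.03·[0.2600·36.7163 + 0.7400·5.0978] = 12.9307

$12.93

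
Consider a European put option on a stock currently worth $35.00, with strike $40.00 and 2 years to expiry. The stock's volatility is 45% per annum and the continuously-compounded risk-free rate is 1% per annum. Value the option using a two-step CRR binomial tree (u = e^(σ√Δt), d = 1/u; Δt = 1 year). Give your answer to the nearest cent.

$11.44

CRR parameters: u = e^(σ√Δt) = e^(0.45·√1) = 1.5683, d = 1/u = 0.6376
Per-period rate: rΔt = 0.01·1 = 0.01, so R = e^0.01 = 1.0101
Risk-neutral probability p = (e^0.01 − 0.6376)/(1.5683 − 0.6376) = 0.3724/0.9307 = 0.4002
Terminal stock prices: S_uu = 86.09, S_ud = 35, S_dd = 14.23
Terminal payoffs (K − S): max(-46.09, 0) = 0, max(5, 0) = 5, max(25.77, 0) = 25.77
Node u (S = 54.89): V_u = e^(−0.01)·[0.4002·0.0000 + 0.5998·5.0000] = 2.9694
Node d (S = 22.32): V_d = e^(−0.01)·[0.4002·5.0000 + 0.5998·25.7701] = 17.2850
Node 0 (S = 35): V_0 = e^(−0.01)·[0.4002·2.9694 + 0.5998·17.2850] = 11.4415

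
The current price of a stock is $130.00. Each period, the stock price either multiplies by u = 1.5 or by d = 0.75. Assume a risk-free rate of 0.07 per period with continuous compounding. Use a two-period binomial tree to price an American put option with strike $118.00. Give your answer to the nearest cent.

$12.67

Risk-neutral probability p = (e^0.07 − 0.75)/(1.5 − 0.75) = 0.3225/0.7500 = 0.4300
Terminal stock prices: S_uu = 292.5, S_ud = 146.2, S_dd = 73.12
Terminal payoffs (K − S): max(-174.5, 0) = 0, max(-28.25, 0) = 0, max(44.88, 0) = 44.88
Node u (S = 195): continuation = e^(−0.07)·[0.4300·0.0000 + 0.5700·0.0000] = 0.0000; exercise value = 0.0000 ≤ continuation, so V_u = 0.0000
Node d (S = 97.5): continuation = e^(−0.07)·[0.4300·0.0000 + 0.5700·44.8750] = 23.8490; exercise value = 20.5000 ≤ continuation, so V_d = 23.8490
Node 0 (S = 130): continuation = e^(−0.07)·[0.4300·0.0000 + 0.5700·23.8490] = 12.6747; exercise value = 0.0000 ≤ continuation, so V_0 = 12.6747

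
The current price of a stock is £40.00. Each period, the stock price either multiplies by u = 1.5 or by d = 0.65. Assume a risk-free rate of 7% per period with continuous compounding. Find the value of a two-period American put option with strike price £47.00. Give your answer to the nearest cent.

Risk-neutral probability p = (e^0.07 − 0.65)/(1.5 − 0.65) = 0.4225/0.8500 = 0.4971
Terminal stock prices: S_uu = 90, S_ud = 39, S_dd = 16.9
Terminal payoffs (K − S): max(-43, 0) = 0, max(8, 0) = 8, max(30.1, 0) = 30.1
Node u (S = 60): continuation = e^(−0.07)·[0.4971·0.0000 + 0.5029·8.0000] = 3.7514; exercise value = 0.0000 ≤ continuation, so V_u = 3.7514
Node d (S = 26): continuation = e^(−0.07)·[0.4971·8.0000 + 0.5029·30.1000] = 17.8225; exercise value = 21.0000 > continuation, so V_d = 21.0000 (exercise)
Node 0 (S = 40): continuation = e^(−0.07)·[0.4971·3.7514 + 0.5029·21.0000] = 11.5862; exercise value = 7.0000 ≤ continuation, so V_0 = 11.5862

£11.59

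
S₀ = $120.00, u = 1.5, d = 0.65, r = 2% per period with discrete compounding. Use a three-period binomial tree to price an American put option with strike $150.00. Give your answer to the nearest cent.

Risk-neutral probability p = (1 + 0.02 − 0.65)/(1.5 − 0.65) = 0.3700/0.8500 = 0.4353
Terminal stock prices: S_uuu = 405, S_uud = 175.5, S_udd = 76.05, S_ddd = 32.95
Terminal payoffs (K − S): max(-255, 0) = 0, max(-25.5, 0) = 0, max(73.95, 0) = 73.95, max(117, 0) = 117
Node uu (S = 270): continuation = 1/1.02·[0.4353·0.0000 + 0.5647·0.0000] = 0.0000; exercise value = 0.0000 ≤ continuation, so V_uu = 0.0000
Node ud (S = 117): continuation = 1/1.02·[0.4353·0.0000 + 0.5647·73.9500] = 40.9412; exercise value = 33.0000 ≤ continuation, so V_ud = 40.9412
Node dd (S = 50.7): continuation = 1/1.02·[0.4353·73.9500 + 0.5647·117.0450] = 96.3588; exercise value = 99.3000 > continuation, so V_dd = 99.3000 (exercise)
Node u (S = 180): continuation = 1/1.02·[0.4353·0.0000 + 0.5647·40.9412] = 22.6664; exercise value = 0.0000 ≤ continuation, so V_u = 22.6664
Node d (S = 78): continuation = 1/1.02·[0.4353·40.9412 + 0.5647·99.3000] = 72.4478; exercise value = 72.0000 ≤ continuation, so V_d = 72.4478
Node 0 (S = 120): continuation = 1/1.02·[0.4353·22.6664 + 0.5647·72.4478] = 49.7826; exercise value = 30.0000 ≤ continuation, so V_0 = 49.7826

$49.78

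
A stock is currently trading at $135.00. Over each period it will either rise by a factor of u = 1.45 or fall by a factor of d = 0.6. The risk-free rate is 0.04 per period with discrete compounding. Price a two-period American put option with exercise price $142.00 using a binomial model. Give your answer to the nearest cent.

$33.96

Risk-neutral probability p = (1 + 0.04 − 0.6)/(1.45 − 0.6) = 0.4400/0.8500 = 0.5176
Terminal stock prices: S_uu = 283.8, S_ud = 117.4, S_dd = 48.6
Terminal payoffs (K − S): max(-141.8, 0) = 0, max(24.55, 0) = 24.55, max(93.4, 0) = 93.4
Node u (S = 195.8): continuation = 1/1.04·[0.5176·0.0000 + 0.4824·24.5500] = 11.3863; exercise value = 0.0000 ≤ continuation, so V_u = 11.3863
Node d (S = 81): continuation = 1/1.04·[0.5176·24.5500 + 0.4824·93.4000] = 55.5385; exercise value = 61.0000 > continuation, so V_d = 61.0000 (exercise)
Node 0 (S = 135): continuation = 1/1.04·[0.5176·11.3863 + 0.4824·61.0000] = 33.9593; exercise value = 7.0000 ≤ continuation, so V_0 = 33.9593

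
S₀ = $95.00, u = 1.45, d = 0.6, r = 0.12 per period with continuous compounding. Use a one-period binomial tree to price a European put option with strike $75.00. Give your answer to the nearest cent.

Risk-neutral probability p = (e^0.12 − 0.6)/(1.45 − 0.6) = 0.5275/0.8500 = 0.6206
Terminal stock prices: S_u = 137.8, S_d = 57
Terminal payoffs (K − S): max(-62.75, 0) = 0, max(18, 0) = 18
Node 0 (S = 95): V_0 = e^(−0.12)·[0.6206·0.0000 + 0.3794·18.0000] = 6.0572

$6.06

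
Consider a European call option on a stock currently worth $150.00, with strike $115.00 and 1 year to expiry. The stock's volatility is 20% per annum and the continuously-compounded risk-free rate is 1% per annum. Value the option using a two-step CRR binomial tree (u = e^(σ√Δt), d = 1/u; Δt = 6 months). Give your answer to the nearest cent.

$36.66

CRR parameters: u = e^(σ√Δt) = e^(0.2·√0.5) = 1.1519, d = 1/u = 0.8681
Per-period rate: rΔt = 0.01·0.5 = 0.005, so R = e^0.005 = 1.0050
Risk-neutral probability p = (e^0.005 − 0.8681)/(1.1519 − 0.8681) = 0.1369/0.2838 = 0.4824
Terminal stock prices: S_uu = 199, S_ud = 150, S_dd = 113
Terminal payoffs (S − K): max(84.03, 0) = 84.03, max(35, 0) = 35, max(-1.954, 0) = 0
Node u (S = 172.8): V_u = e^(−0.005)·[0.4824·84.0345 + 0.5176·35.0000] = 58.3601
Node d (S = 130.2): V_d = e^(−0.005)·[0.4824·35.0000 + 0.5176·0.0000] = 16.7986
Node 0 (S = 150): V_0 = e^(−0.005)·[0.4824·58.3601 + 0.5176·16.7986] = 36.6627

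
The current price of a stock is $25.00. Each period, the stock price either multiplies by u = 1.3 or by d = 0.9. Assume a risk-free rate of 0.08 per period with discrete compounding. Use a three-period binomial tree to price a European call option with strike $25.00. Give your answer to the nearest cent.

Risk-neutral probability p = (1 + 0.08 − 0.9)/(1.3 − 0.9) = 0.1800/0.4000 = 0.4500
Terminal stock prices: S_uuu = 54.93, S_uud = 38.03, S_udd = 26.33, S_ddd = 18.23
Terminal payoffs (S − K): max(29.93, 0) = 29.93, max(13.03, 0) = 13.03, max(1.325, 0) = 1.325, max(-6.775, 0) = 0
Node uu (S = 42.25): V_uu = 1/1.08·[0.4500·29.9250 + 0.5500·13.0250] = 19.1019
Node ud (S = 29.25): V_ud = 1/1.08·[0.4500·13.0250 + 0.5500·1.3250] = 6.1019
Node dd (S = 20.25): V_dd = 1/1.08·[0.4500·1.3250 + 0.5500·0.0000] = 0.5521
Node u (S = 32.5): V_u = 1/1.08·[0.4500·19.1019 + 0.5500·6.1019] = 11.0665
Node d (S = 22.5): V_d = 1/1.08·[0.4500·6.1019 + 0.5500·0.5521] = 2.8236
Node 0 (S = 25): V_0 = 1/1.08·[0.4500·11.0665 + 0.5500·2.8236] = 6.0490

$6.05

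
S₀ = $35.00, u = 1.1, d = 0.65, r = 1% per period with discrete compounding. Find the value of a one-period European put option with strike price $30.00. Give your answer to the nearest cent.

Risk-neutral probability p = (1 + 0.01 − 0.65)/(1.1 − 0.65) = 0.3600/0.4500 = 0.8000
Terminal stock prices: S_u = 38.5, S_d = 22.75
Terminal payoffs (K − S): max(-8.5, 0) = 0, max(7.25, 0) = 7.25
Node 0 (S = 35): V_0 = 1/1.01·[0.8000·0.0000 + 0.2000·7.2500] = 1.4356

$1.44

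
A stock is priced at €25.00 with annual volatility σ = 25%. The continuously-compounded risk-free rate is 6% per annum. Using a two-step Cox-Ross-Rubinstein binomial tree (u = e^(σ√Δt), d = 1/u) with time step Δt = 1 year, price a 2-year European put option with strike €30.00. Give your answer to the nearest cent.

CRR parameters: u = e^(σ√Δt) = e^(0.25·√1) = 1.2840, d = 1/u = 0.7788
Per-period rate: rΔt = 0.06·1 = 0.06, so R = e^0.06 = 1.0618
Risk-neutral probability p = (e^0.06 − 0.7788)/(1.2840 − 0.7788) = 0.2830/0.5052 = 0.5602
Terminal stock prices: S_uu = 41.22, S_ud = 25, S_dd = 15.16
Terminal payoffs (K − S): max(-11.22, 0) = 0, max(5, 0) = 5, max(14.84, 0) = 14.84
Node u (S = 32.1): V_u = e^(−0.06)·[0.5602·0.0000 + 0.4398·5.0000] = 2.0709
Node d (S = 19.47): V_d = e^(−0.06)·[0.5602·5.0000 + 0.4398·14.8367] = 8.7829
Node 0 (S = 25): V_0 = e^(−0.06)·[0.5602·2.0709 + 0.4398·8.7829] = 4.7302

€4.73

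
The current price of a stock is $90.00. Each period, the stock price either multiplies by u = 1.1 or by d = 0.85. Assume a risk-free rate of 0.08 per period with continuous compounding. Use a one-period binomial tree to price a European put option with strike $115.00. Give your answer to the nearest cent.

Risk-neutral probability p = (e^0.08 − 0.85)/(1.1 − 0.85) = 0.2333/0.2500 = 0.9331
Terminal stock prices: S_u = 99, S_d = 76.5
Terminal payoffs (K − S): max(16, 0) = 16, max(38.5, 0) = 38.5
Node 0 (S = 90): V_0 = e^(−0.08)·[0.9331·16.0000 + 0.0669·38.5000] = 16.1584

$16.16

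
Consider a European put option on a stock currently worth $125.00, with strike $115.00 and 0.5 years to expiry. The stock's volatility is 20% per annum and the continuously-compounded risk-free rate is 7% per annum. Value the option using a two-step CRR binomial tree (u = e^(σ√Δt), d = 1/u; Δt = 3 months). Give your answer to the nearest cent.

CRR parameters: u = e^(σ√Δt) = e^(0.2·√0.25) = 1.1052, d = 1/u = 0.9048
Per-period rate: rΔt = 0.07·0.25 = 0.0175, so R = e^0.0175 = 1.0177
Risk-neutral probability p = (e^0.0175 − 0.9048)/(1.1052 − 0.9048) = 0.1128/0.2003 = 0.5631
Terminal stock prices: S_uu = 152.7, S_ud = 125, S_dd = 102.3
Terminal payoffs (K − S): max(-37.68, 0) = 0, max(-10, 0) = 0, max(12.66, 0) = 12.66
Node u (S = 138.1): V_u = e^(−0.0175)·[0.5631·0.0000 + 0.4369·0.0000] = 0.0000
Node d (S = 113.1): V_d = e^(−0.0175)·[0.5631·0.0000 + 0.4369·12.6587] = 5.4341
Node 0 (S = 125): V_0 = e^(−0.0175)·[0.5631·0.0000 + 0.4369·5.4341] = 2.3327

$2.33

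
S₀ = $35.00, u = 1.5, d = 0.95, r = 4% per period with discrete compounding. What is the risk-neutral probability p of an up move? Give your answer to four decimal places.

p = 0.1636

Risk-neutral probability p = (1 + 0.04 − 0.95)/(1.5 − 0.95) = 0.0900/0.5500 = 0.1636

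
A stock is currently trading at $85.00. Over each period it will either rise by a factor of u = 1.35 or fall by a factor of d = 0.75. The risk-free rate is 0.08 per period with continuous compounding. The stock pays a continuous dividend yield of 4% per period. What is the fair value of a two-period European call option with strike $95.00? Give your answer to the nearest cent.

$11.99

Per-period risk-free factor R = e^0.08 = 1.0833; dividend-adjusted growth = e^(0.08−0.04) = 1.0408.
Risk-neutral probability p = (1.0408 − 0.75)/(1.35 − 0.75) = 0.2908/0.6000 = 0.4847
Terminal stock prices: S_uu = 154.9, S_ud = 86.06, S_dd = 47.81
Terminal payoffs (S − K): max(59.91, 0) = 59.91, max(-8.937, 0) = 0, max(-47.19, 0) = 0
Node u (S = 114.8): V_u = e^(−0.08)·[0.4847·59.9125 + 0.5153·0.0000] = 26.8061
Node d (S = 63.75): V_d = e^(−0.08)·[0.4847·0.0000 + 0.5153·0.0000] = 0.0000
Node 0 (S = 85): V_0 = e^(−0.08)·[0.4847·26.8061 + 0.5153·0.0000] = 11.9936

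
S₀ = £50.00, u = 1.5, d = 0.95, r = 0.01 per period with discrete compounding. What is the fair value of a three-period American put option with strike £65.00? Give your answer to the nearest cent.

£15.46

Risk-neutral probability p = (1 + 0.01 − 0.95)/(1.5 − 0.95) = 0.0600/0.5500 = 0.1091
Terminal stock prices: S_uuu = 168.8, S_uud = 106.9, S_udd = 67.69, S_ddd = 42.87
Terminal payoffs (K − S): max(-103.8, 0) = 0, max(-41.88, 0) = 0, max(-2.688, 0) = 0, max(22.13, 0) = 22.13
Node uu (S = 112.5): continuation = 1/1.01·[0.1091·0.0000 + 0.8909·0.0000] = 0.0000; exercise value = 0.0000 ≤ continuation, so V_uu = 0.0000
Node ud (S = 71.25): continuation = 1/1.01·[0.1091·0.0000 + 0.8909·0.0000] = 0.0000; exercise value = 0.0000 ≤ continuation, so V_ud = 0.0000
Node dd (S = 45.12): continuation = 1/1.01·[0.1091·0.0000 + 0.8909·22.1313] = 19.5217; exercise value = 19.8750 > continuation, so V_dd = 19.8750 (exercise)
Node u (S = 75): continuation = 1/1.01·[0.1091·0.0000 + 0.8909·0.0000] = 0.0000; exercise value = 0.0000 ≤ continuation, so V_u = 0.0000
Node d (S = 47.5): continuation = 1/1.01·[0.1091·0.0000 + 0.8909·19.8750] = 17.5315; exercise value = 17.5000 ≤ continuation, so V_d = 17.5315
Node 0 (S = 50): continuation = 1/1.01·[0.1091·0.0000 + 0.8909·17.5315] = 15.4643; exercise value = 15.0000 ≤ continuation, so V_0 = 15.4643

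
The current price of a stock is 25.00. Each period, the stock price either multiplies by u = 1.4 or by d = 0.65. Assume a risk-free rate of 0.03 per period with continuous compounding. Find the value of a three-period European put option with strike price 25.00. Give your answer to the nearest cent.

Risk-neutral probability p = (e^0.03 − 0.65)/(1.4 − 0.65) = 0.3805/0.7500 = 0.5073
Terminal stock prices: S_uuu = 68.6, S_uud = 31.85, S_udd = 14.79, S_ddd = 6.866
Terminal payoffs (K − S): max(-43.6, 0) = 0, max(-6.85, 0) = 0, max(10.21, 0) = 10.21, max(18.13, 0) = 18.13
Node uu (S = 49): V_uu = e^(−0.03)·[0.5073·0.0000 + 0.4927·0.0000] = 0.0000
Node ud (S = 22.75): V_ud = e^(−0.03)·[0.5073·0.0000 + 0.4927·10.2125] = 4.8833
Node dd (S = 10.56): V_dd = e^(−0.03)·[0.5073·10.2125 + 0.4927·18.1344] = 13.6986
Node u (S = 35): V_u = e^(−0.03)·[0.5073·0.0000 + 0.4927·4.8833] = 2.3350
Node d (S = 16.25): V_d = e^(−0.03)·[0.5073·4.8833 + 0.4927·13.6986] = 8.9541
Node 0 (S = 25): V_0 = e^(−0.03)·[0.5073·2.3350 + 0.4927·8.9541] = 5.4310

5.43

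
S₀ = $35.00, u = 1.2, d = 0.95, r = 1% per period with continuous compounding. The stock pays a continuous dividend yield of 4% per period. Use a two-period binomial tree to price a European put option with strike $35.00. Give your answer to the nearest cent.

Per-period risk-free factor R = e^0.01 = 1.0101; dividend-adjusted growth = e^(0.01−0.04) = 0.9704.
Risk-neutral probability p = (0.9704 − 0.95)/(1.2 − 0.95) = 0.0204/0.2500 = 0.0818
Terminal stock prices: S_uu = 50.4, S_ud = 39.9, S_dd = 31.59
Terminal payoffs (K − S): max(-15.4, 0) = 0, max(-4.9, 0) = 0, max(3.413, 0) = 3.413
Node u (S = 42): V_u = e^(−0.01)·[0.0818·0.0000 + 0.9182·0.0000] = 0.0000
Node d (S = 33.25): V_d = e^(−0.01)·[0.0818·0.0000 + 0.9182·3.4125] = 3.1022
Node 0 (S = 35): V_0 = e^(−0.01)·[0.0818·0.0000 + 0.9182·3.1022] = 2.8202

$2.82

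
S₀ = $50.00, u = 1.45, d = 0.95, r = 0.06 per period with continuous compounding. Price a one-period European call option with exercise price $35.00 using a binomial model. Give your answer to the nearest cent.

Risk-neutral probability p = (e^0.06 − 0.95)/(1.45 − 0.95) = 0.1118/0.5000 = 0.2237
Terminal stock prices: S_u = 72.5, S_d = 47.5
Terminal payoffs (S − K): max(37.5, 0) = 37.5, max(12.5, 0) = 12.5
Node 0 (S = 50): V_0 = e^(−0.06)·[0.2237·37.5000 + 0.7763·12.5000] = 17.0382

$17.04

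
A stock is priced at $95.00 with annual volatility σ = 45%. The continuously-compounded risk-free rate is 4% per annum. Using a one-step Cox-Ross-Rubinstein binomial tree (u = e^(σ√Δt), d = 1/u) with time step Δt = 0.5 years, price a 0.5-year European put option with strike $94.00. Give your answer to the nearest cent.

CRR parameters: u = e^(σ√Δt) = e^(0.45·√0.5) = 1.3746, d = 1/u = 0.7275
Per-period rate: rΔt = 0.04·0.5 = 0.02, so R = e^0.02 = 1.0202
Risk-neutral probability p = (e^0.02 − 0.7275)/(1.3746 − 0.7275) = 0.2927/0.6472 = 0.4523
Terminal stock prices: S_u = 130.6, S_d = 69.11
Terminal payoffs (K − S): max(-36.59, 0) = 0, max(24.89, 0) = 24.89
Node 0 (S = 95): V_0 = e^(−0.02)·[0.4523·0.0000 + 0.5477·24.8914] = 13.3624

$13.36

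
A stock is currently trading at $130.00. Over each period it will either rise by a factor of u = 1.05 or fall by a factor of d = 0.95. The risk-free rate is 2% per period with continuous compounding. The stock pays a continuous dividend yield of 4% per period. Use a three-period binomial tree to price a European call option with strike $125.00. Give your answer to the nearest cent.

Per-period risk-free factor R = e^0.02 = 1.0202; dividend-adjusted growth = e^(0.02−0.04) = 0.9802.
Risk-neutral probability p = (0.9802 − 0.95)/(1.05 − 0.95) = 0.0302/0.1000 = 0.3020
Terminal stock prices: S_uuu = 150.5, S_uud = 136.2, S_udd = 123.2, S_ddd = 111.5
Terminal payoffs (S − K): max(25.49, 0) = 25.49, max(11.16, 0) = 11.16, max(-1.809, 0) = 0, max(-13.54, 0) = 0
Node uu (S = 143.3): V_uu = e^(−0.02)·[0.3020·25.4913 + 0.6980·11.1587] = 15.1803
Node ud (S = 129.7): V_ud = e^(−0.02)·[0.3020·11.1587 + 0.6980·0.0000] = 3.3031
Node dd (S = 117.3): V_dd = e^(−0.02)·[0.3020·0.0000 + 0.6980·0.0000] = 0.0000
Node u (S = 136.5): V_u = e^(−0.02)·[0.3020·15.1803 + 0.6980·3.3031] = 6.7534
Node d (S = 123.5): V_d = e^(−0.02)·[0.3020·3.3031 + 0.6980·0.0000] = 0.9777
Node 0 (S = 130): V_0 = e^(−0.02)·[0.3020·6.7534 + 0.6980·0.9777] = 2.6680

$2.67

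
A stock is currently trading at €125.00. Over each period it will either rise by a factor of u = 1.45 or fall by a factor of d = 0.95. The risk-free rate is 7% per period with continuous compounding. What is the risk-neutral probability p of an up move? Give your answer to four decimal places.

Risk-neutral probability p = (e^0.07 − 0.95)/(1.45 − 0.95) = 0.1225/0.5000 = 0.2450

p = 0.2450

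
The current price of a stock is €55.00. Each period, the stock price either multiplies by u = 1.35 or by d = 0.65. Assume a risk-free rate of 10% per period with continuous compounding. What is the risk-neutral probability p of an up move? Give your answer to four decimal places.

p = 0.6502

Risk-neutral probability p = (e^0.1 − 0.65)/(1.35 − 0.65) = 0.4552/0.7000 = 0.6502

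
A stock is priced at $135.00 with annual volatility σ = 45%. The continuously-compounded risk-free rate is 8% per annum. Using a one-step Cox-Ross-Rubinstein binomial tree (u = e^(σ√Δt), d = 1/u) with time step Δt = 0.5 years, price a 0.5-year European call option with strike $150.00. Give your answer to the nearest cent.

$16.55

CRR parameters: u = e^(σ√Δt) = e^(0.45·√0.5) = 1.3746, d = 1/u = 0.7275
Per-period rate: rΔt = 0.08·0.5 = 0.04, so R = e^0.04 = 1.0408
Risk-neutral probability p = (e^0.04 − 0.7275)/(1.3746 − 0.7275) = 0.3134/0.6472 = 0.4842
Terminal stock prices: S_u = 185.6, S_d = 98.21
Terminal payoffs (S − K): max(35.58, 0) = 35.58, max(-51.79, 0) = 0
Node 0 (S = 135): V_0 = e^(−0.04)·[0.4842·35.5775 + 0.5158·0.0000] = 16.5503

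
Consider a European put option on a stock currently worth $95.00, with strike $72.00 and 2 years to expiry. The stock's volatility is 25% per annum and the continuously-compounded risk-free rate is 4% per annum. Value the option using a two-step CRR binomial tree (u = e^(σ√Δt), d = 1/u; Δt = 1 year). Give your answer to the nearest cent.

CRR parameters: u = e^(σ√Δt) = e^(0.25·√1) = 1.2840, d = 1/u = 0.7788
Per-period rate: rΔt = 0.04·1 = 0.04, so R = e^0.04 = 1.0408
Risk-neutral probability p = (e^0.04 − 0.7788)/(1.2840 − 0.7788) = 0.2620/0.5052 = 0.5186
Terminal stock prices: S_uu = 156.6, S_ud = 95, S_dd = 57.62
Terminal payoffs (K − S): max(-84.63, 0) = 0, max(-23, 0) = 0, max(14.38, 0) = 14.38
Node u (S = 122): V_u = e^(−0.04)·[0.5186·0.0000 + 0.4814·0.0000] = 0.0000
Node d (S = 73.99): V_d = e^(−0.04)·[0.5186·0.0000 + 0.4814·14.3796] = 6.6509
Node 0 (S = 95): V_0 = e^(−0.04)·[0.5186·0.0000 + 0.4814·6.6509] = 3.0762

$3.08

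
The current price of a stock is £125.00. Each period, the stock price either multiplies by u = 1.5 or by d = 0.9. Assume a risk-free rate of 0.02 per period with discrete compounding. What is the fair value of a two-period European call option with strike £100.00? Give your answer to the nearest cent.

Risk-neutral probability p = (1 + 0.02 − 0.9)/(1.5 − 0.9) = 0.1200/0.6000 = 0.2000
Terminal stock prices: S_uu = 281.2, S_ud = 168.8, S_dd = 101.2
Terminal payoffs (S − K): max(181.2, 0) = 181.2, max(68.75, 0) = 68.75, max(1.25, 0) = 1.25
Node u (S = 187.5): V_u = 1/1.02·[0.2000·181.2500 + 0.8000·68.7500] = 89.4608
Node d (S = 112.5): V_d = 1/1.02·[0.2000·68.7500 + 0.8000·1.2500] = 14.4608
Node 0 (S = 125): V_0 = 1/1.02·[0.2000·89.4608 + 0.8000·14.4608] = 28.8831

£28.88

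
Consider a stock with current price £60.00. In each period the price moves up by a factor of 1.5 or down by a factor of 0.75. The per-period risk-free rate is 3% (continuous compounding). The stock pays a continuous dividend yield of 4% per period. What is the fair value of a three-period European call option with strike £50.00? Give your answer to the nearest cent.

£14.61

Per-period risk-free factor R = e^0.03 = 1.0305; dividend-adjusted growth = e^(0.03−0.04) = 0.9900.
Risk-neutral probability p = (0.9900 − 0.75)/(1.5 − 0.75) = 0.2400/0.7500 = 0.3201
Terminal stock prices: S_uuu = 202.5, S_uud = 101.2, S_udd = 50.62, S_ddd = 25.31
Terminal payoffs (S − K): max(152.5, 0) = 152.5, max(51.25, 0) = 51.25, max(0.625, 0) = 0.625, max(-24.69, 0) = 0
Node uu (S = 135): V_uu = e^(−0.03)·[0.3201·152.5000 + 0.6799·51.2500] = 81.1843
Node ud (S = 67.5): V_ud = e^(−0.03)·[0.3201·51.2500 + 0.6799·0.6250] = 16.3310
Node dd (S = 33.75): V_dd = e^(−0.03)·[0.3201·0.6250 + 0.6799·0.0000] = 0.1941
Node u (S = 90): V_u = e^(−0.03)·[0.3201·81.1843 + 0.6799·16.3310] = 35.9922
Node d (S = 45): V_d = e^(−0.03)·[0.3201·16.3310 + 0.6799·0.1941] = 5.2006
Node 0 (S = 60): V_0 = e^(−0.03)·[0.3201·35.9922 + 0.6799·5.2006] = 14.6110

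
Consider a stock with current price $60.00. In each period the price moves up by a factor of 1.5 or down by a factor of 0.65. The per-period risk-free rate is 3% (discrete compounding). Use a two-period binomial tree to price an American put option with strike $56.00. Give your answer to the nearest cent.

$9.13

Risk-neutral probability p = (1 + 0.03 − 0.65)/(1.5 − 0.65) = 0.3800/0.8500 = 0.4471
Terminal stock prices: S_uu = 135, S_ud = 58.5, S_dd = 25.35
Terminal payoffs (K − S): max(-79, 0) = 0, max(-2.5, 0) = 0, max(30.65, 0) = 30.65
Node u (S = 90): continuation = 1/1.03·[0.4471·0.0000 + 0.5529·0.0000] = 0.0000; exercise value = 0.0000 ≤ continuation, so V_u = 0.0000
Node d (S = 39): continuation = 1/1.03·[0.4471·0.0000 + 0.5529·30.6500] = 16.4540; exercise value = 17.0000 > continuation, so V_d = 17.0000 (exercise)
Node 0 (S = 60): continuation = 1/1.03·[0.4471·0.0000 + 0.5529·17.0000] = 9.1262; exercise value = 0.0000 ≤ continuation, so V_0 = 9.1262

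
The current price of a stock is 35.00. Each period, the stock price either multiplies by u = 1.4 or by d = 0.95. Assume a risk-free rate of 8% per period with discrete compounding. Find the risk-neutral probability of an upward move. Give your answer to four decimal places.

p = 0.2889

Risk-neutral probability p = (1 + 0.08 − 0.95)/(1.4 − 0.95) = 0.1300/0.4500 = 0.2889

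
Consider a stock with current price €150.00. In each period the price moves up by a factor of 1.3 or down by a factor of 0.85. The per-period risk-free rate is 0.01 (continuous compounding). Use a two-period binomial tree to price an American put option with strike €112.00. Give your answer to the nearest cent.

€1.48

Risk-neutral probability p = (e^0.01 − 0.85)/(1.3 − 0.85) = 0.1601/0.4500 = 0.3557
Terminal stock prices: S_uu = 253.5, S_ud = 165.8, S_dd = 108.4
Terminal payoffs (K − S): max(-141.5, 0) = 0, max(-53.75, 0) = 0, max(3.625, 0) = 3.625
Node u (S = 195): continuation = e^(−0.01)·[0.3557·0.0000 + 0.6443·0.0000] = 0.0000; exercise value = 0.0000 ≤ continuation, so V_u = 0.0000
Node d (S = 127.5): continuation = e^(−0.01)·[0.3557·0.0000 + 0.6443·3.6250] = 2.3125; exercise value = 0.0000 ≤ continuation, so V_d = 2.3125
Node 0 (S = 150): continuation = e^(−0.01)·[0.3557·0.0000 + 0.6443·2.3125] = 1.4752; exercise value = 0.0000 ≤ continuation, so V_0 = 1.4752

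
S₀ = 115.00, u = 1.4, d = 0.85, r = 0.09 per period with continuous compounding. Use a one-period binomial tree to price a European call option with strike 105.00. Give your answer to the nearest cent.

22.72

Risk-neutral probability p = (e^0.09 − 0.85)/(1.4 − 0.85) = 0.2442/0.5500 = 0.4440
Terminal stock prices: S_u = 161, S_d = 97.75
Terminal payoffs (S − K): max(56, 0) = 56, max(-7.25, 0) = 0
Node 0 (S = 115): V_0 = e^(−0.09)·[0.4440·56.0000 + 0.5560·0.0000] = 22.7216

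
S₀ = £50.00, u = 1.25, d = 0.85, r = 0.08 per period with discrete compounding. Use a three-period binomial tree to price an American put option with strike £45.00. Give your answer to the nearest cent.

Risk-neutral probability p = (1 + 0.08 − 0.85)/(1.25 − 0.85) = 0.2300/0.4000 = 0.5750
Terminal stock prices: S_uuu = 97.66, S_uud = 66.41, S_udd = 45.16, S_ddd = 30.71
Terminal payoffs (K − S): max(-52.66, 0) = 0, max(-21.41, 0) = 0, max(-0.1562, 0) = 0, max(14.29, 0) = 14.29
Node uu (S = 78.12): continuation = 1/1.08·[0.5750·0.0000 + 0.4250·0.0000] = 0.0000; exercise value = 0.0000 ≤ continuation, so V_uu = 0.0000
Node ud (S = 53.12): continuation = 1/1.08·[0.5750·0.0000 + 0.4250·0.0000] = 0.0000; exercise value = 0.0000 ≤ continuation, so V_ud = 0.0000
Node dd (S = 36.12): continuation = 1/1.08·[0.5750·0.0000 + 0.4250·14.2938] = 5.6249; exercise value = 8.8750 > continuation, so V_dd = 8.8750 (exercise)
Node u (S = 62.5): continuation = 1/1.08·[0.5750·0.0000 + 0.4250·0.0000] = 0.0000; exercise value = 0.0000 ≤ continuation, so V_u = 0.0000
Node d (S = 42.5): continuation = 1/1.08·[0.5750·0.0000 + 0.4250·8.8750] = 3.4925; exercise value = 2.5000 ≤ continuation, so V_d = 3.4925
Node 0 (S = 50): continuation = 1/1.08·[0.5750·0.0000 + 0.4250·3.4925] = 1.3744; exercise value = 0.0000 ≤ continuation, so V_0 = 1.3744

£1.37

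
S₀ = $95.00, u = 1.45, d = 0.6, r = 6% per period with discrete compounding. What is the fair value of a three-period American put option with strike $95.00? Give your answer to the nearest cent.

$20.79

Risk-neutral probability p = (1 + 0.06 − 0.6)/(1.45 − 0.6) = 0.4600/0.8500 = 0.5412
Terminal stock prices: S_uuu = 289.6, S_uud = 119.8, S_udd = 49.59, S_ddd = 20.52
Terminal payoffs (K − S): max(-194.6, 0) = 0, max(-24.84, 0) = 0, max(45.41, 0) = 45.41, max(74.48, 0) = 74.48
Node uu (S = 199.7): continuation = 1/1.06·[0.5412·0.0000 + 0.4588·0.0000] = 0.0000; exercise value = 0.0000 ≤ continuation, so V_uu = 0.0000
Node ud (S = 82.65): continuation = 1/1.06·[0.5412·0.0000 + 0.4588·45.4100] = 19.6558; exercise value = 12.3500 ≤ continuation, so V_ud = 19.6558
Node dd (S = 34.2): continuation = 1/1.06·[0.5412·45.4100 + 0.4588·74.4800] = 55.4226; exercise value = 60.8000 > continuation, so V_dd = 60.8000 (exercise)
Node u (S = 137.8): continuation = 1/1.06·[0.5412·0.0000 + 0.4588·19.6558] = 8.5081; exercise value = 0.0000 ≤ continuation, so V_u = 8.5081
Node d (S = 57): continuation = 1/1.06·[0.5412·19.6558 + 0.4588·60.8000] = 36.3526; exercise value = 38.0000 > continuation, so V_d = 38.0000 (exercise)
Node 0 (S = 95): continuation = 1/1.06·[0.5412·8.5081 + 0.4588·38.0000] = 20.7921; exercise value = 0.0000 ≤ continuation, so V_0 = 20.7921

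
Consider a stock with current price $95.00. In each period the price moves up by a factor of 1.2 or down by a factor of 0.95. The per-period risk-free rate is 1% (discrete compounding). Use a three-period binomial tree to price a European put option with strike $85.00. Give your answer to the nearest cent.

Risk-neutral probability p = (1 + 0.01 − 0.95)/(1.2 − 0.95) = 0.0600/0.2500 = 0.2400
Terminal stock prices: S_uuu = 164.2, S_uud = 130, S_udd = 102.9, S_ddd = 81.45
Terminal payoffs (K − S): max(-79.16, 0) = 0, max(-44.96, 0) = 0, max(-17.88, 0) = 0, max(3.549, 0) = 3.549
Node uu (S = 136.8): V_uu = 1/1.01·[0.2400·0.0000 + 0.7600·0.0000] = 0.0000
Node ud (S = 108.3): V_ud = 1/1.01·[0.2400·0.0000 + 0.7600·0.0000] = 0.0000
Node dd (S = 85.74): V_dd = 1/1.01·[0.2400·0.0000 + 0.7600·3.5494] = 2.6708
Node u (S = 114): V_u = 1/1.01·[0.2400·0.0000 + 0.7600·0.0000] = 0.0000
Node d (S = 90.25): V_d = 1/1.01·[0.2400·0.0000 + 0.7600·2.6708] = 2.0097
Node 0 (S = 95): V_0 = 1/1.01·[0.2400·0.0000 + 0.7600·2.0097] = 1.5123

$1.51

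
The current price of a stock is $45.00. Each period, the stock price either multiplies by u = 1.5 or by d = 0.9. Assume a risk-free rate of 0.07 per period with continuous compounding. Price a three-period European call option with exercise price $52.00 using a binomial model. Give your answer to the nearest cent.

$8.48

Risk-neutral probability p = (e^0.07 − 0.9)/(1.5 − 0.9) = 0.1725/0.6000 = 0.2875
Terminal stock prices: S_uuu = 151.9, S_uud = 91.12, S_udd = 54.68, S_ddd = 32.81
Terminal payoffs (S − K): max(99.88, 0) = 99.88, max(39.12, 0) = 39.12, max(2.675, 0) = 2.675, max(-19.19, 0) = 0
Node uu (S = 101.2): V_uu = e^(−0.07)·[0.2875·99.8750 + 0.7125·39.1250] = 52.7655
Node ud (S = 60.75): V_ud = e^(−0.07)·[0.2875·39.1250 + 0.7125·2.6750] = 12.2655
Node dd (S = 36.45): V_dd = e^(−0.07)·[0.2875·2.6750 + 0.7125·0.0000] = 0.7171
Node u (S = 67.5): V_u = e^(−0.07)·[0.2875·52.7655 + 0.7125·12.2655] = 22.2934
Node d (S = 40.5): V_d = e^(−0.07)·[0.2875·12.2655 + 0.7125·0.7171] = 3.7645
Node 0 (S = 45): V_0 = e^(−0.07)·[0.2875·22.2934 + 0.7125·3.7645] = 8.4771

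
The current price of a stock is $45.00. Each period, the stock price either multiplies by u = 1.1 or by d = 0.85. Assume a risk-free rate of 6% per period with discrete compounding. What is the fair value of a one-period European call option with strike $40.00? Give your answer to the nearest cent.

Risk-neutral probability p = (1 + 0.06 − 0.85)/(1.1 − 0.85) = 0.2100/0.2500 = 0.8400
Terminal stock prices: S_u = 49.5, S_d = 38.25
Terminal payoffs (S − K): max(9.5, 0) = 9.5, max(-1.75, 0) = 0
Node 0 (S = 45): V_0 = 1/1.06·[0.8400·9.5000 + 0.1600·0.0000] = 7.5283

$7.53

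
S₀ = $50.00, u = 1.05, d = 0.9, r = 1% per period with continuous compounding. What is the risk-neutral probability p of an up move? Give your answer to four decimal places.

Risk-neutral probability p = (e^0.01 − 0.9)/(1.05 − 0.9) = 0.1101/0.1500 = 0.7337

p = 0.7337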